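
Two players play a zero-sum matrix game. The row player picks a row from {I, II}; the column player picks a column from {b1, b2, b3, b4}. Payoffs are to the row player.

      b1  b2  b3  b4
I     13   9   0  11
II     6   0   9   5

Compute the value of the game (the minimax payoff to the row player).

9/2

Row minima: I → 0, II → 0; maximin = 0.
Column maxima: b1 → 13, b2 → 9, b3 → 9, b4 → 11; minimax = 9.
0 ≠ 9, so there is no saddle point; optimal play is mixed.
b1 is strictly dominated by b2 (it gives the row player strictly more in every row), so the column player never plays it.
b4 is strictly dominated by b2 (it gives the row player strictly more in every row), so the column player never plays it.
On the remaining 2×2 (I, II vs b2, b3):
Let the row player play I with probability p. Expected payoff against b2: 9p + 0(1−p) = 9p; against b3: 0p + 9(1−p) = −9p + 9.
Setting these equal: 9p = −9p + 9 ⇒ 18p = 9 ⇒ p = 1/2, and the value is (9)·(1/2) = 9/2.
For the column player: with q = P(b2), equating I's and II's payoffs gives 9q = −9q + 9 ⇒ q = 1/2.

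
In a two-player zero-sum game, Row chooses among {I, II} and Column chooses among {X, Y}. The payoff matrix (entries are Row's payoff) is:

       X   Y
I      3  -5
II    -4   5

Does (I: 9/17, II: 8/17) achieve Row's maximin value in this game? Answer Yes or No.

Against X this mix gives (9/17)·3 + (8/17)·(-4) = -5/17.
Against Y this mix gives (9/17)·(-5) + (8/17)·5 = -5/17.
All of Column's active replies (X, Y) yield -5/17, and no column does worse for Row. The mix makes Column indifferent and guarantees -5/17, so it is optimal.

Yes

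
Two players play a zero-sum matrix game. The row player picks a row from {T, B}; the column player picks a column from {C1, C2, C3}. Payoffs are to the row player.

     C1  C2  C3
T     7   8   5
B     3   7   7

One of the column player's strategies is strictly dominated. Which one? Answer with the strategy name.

C1 holds the row player's payoff strictly below C2 in every row: 7 < 8, 3 < 7.
So C2 is strictly dominated for the column player.

C2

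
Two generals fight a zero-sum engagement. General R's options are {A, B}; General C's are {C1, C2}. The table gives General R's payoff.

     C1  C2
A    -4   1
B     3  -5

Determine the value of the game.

Row minima: A → -4, B → -5; maximin = -4.
Column maxima: C1 → 3, C2 → 1; minimax = 1.
-4 ≠ 1, so there is no saddle point; optimal play is mixed.
Let General R play A with probability p. Expected payoff against C1: (-4)p + 3(1−p) = −7p + 3; against C2: 1p + (-5)(1−p) = 6p − 5.
Setting these equal: −7p + 3 = 6p − 5 ⇒ −13p = -8 ⇒ p = 8/13, and the value is (-7)·(8/13) + 3 = -17/13.
For General C: with q = P(C1), equating A's and B's payoffs gives −5q + 1 = 8q − 5 ⇒ q = 6/13.

-17/13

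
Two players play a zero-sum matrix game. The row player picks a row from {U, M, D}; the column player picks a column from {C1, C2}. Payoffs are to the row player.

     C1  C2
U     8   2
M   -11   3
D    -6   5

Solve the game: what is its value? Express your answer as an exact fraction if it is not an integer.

Row minima: U → 2, M → -11, D → -6; maximin = 2.
Column maxima: C1 → 8, C2 → 5; minimax = 5.
2 ≠ 5, so there is no saddle point; optimal play is mixed.
M is strictly dominated by D, so the row player never plays it.
On the remaining 2×2 (U, D vs C1, C2):
Let the row player play U with probability p. Expected payoff against C1: 8p + (-6)(1−p) = 14p − 6; against C2: 2p + 5(1−p) = −3p + 5.
Setting these equal: 14p − 6 = −3p + 5 ⇒ 17p = 11 ⇒ p = 11/17, and the value is (14)·(11/17) − 6 = 52/17.
For the column player: with q = P(C1), equating U's and D's payoffs gives 6q + 2 = −11q + 5 ⇒ q = 3/17.

52/17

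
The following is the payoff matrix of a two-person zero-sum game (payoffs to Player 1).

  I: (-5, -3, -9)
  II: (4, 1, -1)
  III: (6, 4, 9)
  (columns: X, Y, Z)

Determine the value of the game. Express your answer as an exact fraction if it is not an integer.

Row minima: I → -9, II → -1, III → 4; maximin = 4.
Column maxima: X → 6, Y → 4, Z → 9; minimax = 4.
Since maximin = minimax = 4, there is a saddle point and the value is 4.

4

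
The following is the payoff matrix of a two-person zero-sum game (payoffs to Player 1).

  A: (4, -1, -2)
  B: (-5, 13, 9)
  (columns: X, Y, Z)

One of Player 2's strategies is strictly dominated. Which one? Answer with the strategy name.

Z holds Player 1's payoff strictly below Y in every row: -2 < -1, 9 < 13.
So Y is strictly dominated for Player 2.

Y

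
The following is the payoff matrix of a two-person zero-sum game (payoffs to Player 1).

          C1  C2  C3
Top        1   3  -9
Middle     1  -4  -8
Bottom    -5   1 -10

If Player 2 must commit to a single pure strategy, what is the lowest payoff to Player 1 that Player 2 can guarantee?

-8

Column maxima: C1 → 1, C2 → 3, C3 → -8.
The smallest of these is -8.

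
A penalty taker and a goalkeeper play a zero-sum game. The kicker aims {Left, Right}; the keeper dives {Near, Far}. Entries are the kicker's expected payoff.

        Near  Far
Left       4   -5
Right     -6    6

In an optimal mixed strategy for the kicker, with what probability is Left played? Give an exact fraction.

Row minima: Left → -5, Right → -6; maximin = -5.
Column maxima: Near → 4, Far → 6; minimax = 4.
-5 ≠ 4, so there is no saddle point; optimal play is mixed.
Let the kicker play Left with probability p. Expected payoff against Near: 4p + (-6)(1−p) = 10p − 6; against Far: (-5)p + 6(1−p) = −11p + 6.
Setting these equal: 10p − 6 = −11p + 6 ⇒ 21p = 12 ⇒ p = 4/7, and the value is (10)·(4/7) − 6 = -2/7.
For the keeper: with q = P(Near), equating Left's and Right's payoffs gives 9q − 5 = −12q + 6 ⇒ q = 11/21.

4/7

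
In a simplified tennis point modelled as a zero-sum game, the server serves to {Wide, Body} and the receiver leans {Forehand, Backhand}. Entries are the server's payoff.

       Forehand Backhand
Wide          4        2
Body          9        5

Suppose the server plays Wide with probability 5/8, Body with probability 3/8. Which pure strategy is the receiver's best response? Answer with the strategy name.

Backhand

If the receiver plays Forehand, the server's expected payoff is (5/8)·4 + (3/8)·9 = 47/8.
If the receiver plays Backhand, the server's expected payoff is (5/8)·2 + (3/8)·5 = 25/8.
The receiver minimizes the server's payoff; the smallest is 25/8, so the best response is Backhand.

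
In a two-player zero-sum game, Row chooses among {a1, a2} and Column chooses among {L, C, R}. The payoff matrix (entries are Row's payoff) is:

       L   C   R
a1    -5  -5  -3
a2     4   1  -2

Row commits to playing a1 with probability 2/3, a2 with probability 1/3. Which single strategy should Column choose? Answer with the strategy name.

C

If Column plays L, Row's expected payoff is (2/3)·(-5) + (1/3)·4 = -2.
If Column plays C, Row's expected payoff is (2/3)·(-5) + (1/3)·1 = -3.
If Column plays R, Row's expected payoff is (2/3)·(-3) + (1/3)·(-2) = -8/3.
Column minimizes Row's payoff; the smallest is -3, so the best response is C.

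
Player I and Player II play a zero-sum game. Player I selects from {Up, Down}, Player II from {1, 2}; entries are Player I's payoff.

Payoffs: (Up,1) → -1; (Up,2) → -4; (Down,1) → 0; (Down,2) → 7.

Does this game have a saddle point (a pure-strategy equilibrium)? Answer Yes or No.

Yes

Row minima: Up → -4, Down → 0; maximin = 0.
Column maxima: 1 → 0, 2 → 7; minimax = 0.
maximin = minimax = 0, so a saddle point exists.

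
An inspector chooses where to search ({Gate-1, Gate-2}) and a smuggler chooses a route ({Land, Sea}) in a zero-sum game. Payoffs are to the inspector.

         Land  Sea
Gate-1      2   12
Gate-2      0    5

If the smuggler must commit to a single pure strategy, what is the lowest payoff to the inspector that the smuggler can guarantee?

2

Column maxima: Land → 2, Sea → 12.
The smallest of these is 2.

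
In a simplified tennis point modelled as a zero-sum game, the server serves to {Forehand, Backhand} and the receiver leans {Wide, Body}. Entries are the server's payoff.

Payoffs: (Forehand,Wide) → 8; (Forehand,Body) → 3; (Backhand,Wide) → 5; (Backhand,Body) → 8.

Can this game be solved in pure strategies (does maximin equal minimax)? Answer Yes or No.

Row minima: Forehand → 3, Backhand → 5; maximin = 5.
Column maxima: Wide → 8, Body → 8; minimax = 8.
5 ≠ 8, so no pure-strategy equilibrium exists.

No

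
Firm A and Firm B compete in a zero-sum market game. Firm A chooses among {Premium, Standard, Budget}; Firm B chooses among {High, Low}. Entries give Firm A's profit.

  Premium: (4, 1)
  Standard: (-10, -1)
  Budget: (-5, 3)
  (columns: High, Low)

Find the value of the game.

Row minima: Premium → 1, Standard → -10, Budget → -5; maximin = 1.
Column maxima: High → 4, Low → 3; minimax = 3.
1 ≠ 3, so there is no saddle point; optimal play is mixed.
Standard is strictly dominated by Premium, so Firm A never plays it.
On the remaining 2×2 (Premium, Budget vs High, Low):
Let Firm A play Premium with probability p. Expected payoff against High: 4p + (-5)(1−p) = 9p − 5; against Low: 1p + 3(1−p) = −2p + 3.
Setting these equal: 9p − 5 = −2p + 3 ⇒ 11p = 8 ⇒ p = 8/11, and the value is (9)·(8/11) − 5 = 17/11.
For Firm B: with q = P(High), equating Premium's and Budget's payoffs gives 3q + 1 = −8q + 3 ⇒ q = 2/11.

17/11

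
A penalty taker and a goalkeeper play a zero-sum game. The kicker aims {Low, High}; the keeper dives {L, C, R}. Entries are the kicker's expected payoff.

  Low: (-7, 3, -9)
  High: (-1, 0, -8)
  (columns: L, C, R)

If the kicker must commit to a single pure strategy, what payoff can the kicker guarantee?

Row minima: Low → -9, High → -8.
The best of these is -8.

-8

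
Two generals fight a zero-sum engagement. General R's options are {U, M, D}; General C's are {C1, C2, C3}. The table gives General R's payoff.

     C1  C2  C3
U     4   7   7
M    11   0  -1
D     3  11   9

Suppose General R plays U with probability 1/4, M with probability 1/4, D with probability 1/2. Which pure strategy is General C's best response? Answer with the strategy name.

If General C plays C1, General R's expected payoff is (1/4)·4 + (1/4)·11 + (1/2)·3 = 21/4.
If General C plays C2, General R's expected payoff is (1/4)·7 + (1/4)·0 + (1/2)·11 = 29/4.
If General C plays C3, General R's expected payoff is (1/4)·7 + (1/4)·(-1) + (1/2)·9 = 6.
General C minimizes General R's payoff; the smallest is 21/4, so the best response is C1.

C1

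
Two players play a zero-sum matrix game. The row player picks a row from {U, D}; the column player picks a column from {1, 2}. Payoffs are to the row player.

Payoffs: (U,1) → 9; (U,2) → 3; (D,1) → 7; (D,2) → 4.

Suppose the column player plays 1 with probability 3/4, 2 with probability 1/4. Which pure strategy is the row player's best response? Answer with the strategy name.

Expected payoff of U: (3/4)·9 + (1/4)·3 = 15/2.
Expected payoff of D: (3/4)·7 + (1/4)·4 = 25/4.
The largest is 15/2, so the row player's best response is U.

U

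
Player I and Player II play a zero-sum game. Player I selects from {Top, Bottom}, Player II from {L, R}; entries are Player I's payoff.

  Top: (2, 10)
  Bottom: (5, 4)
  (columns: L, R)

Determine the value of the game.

Row minima: Top → 2, Bottom → 4; maximin = 4.
Column maxima: L → 5, R → 10; minimax = 5.
4 ≠ 5, so there is no saddle point; optimal play is mixed.
Let Player I play Top with probability p. Expected payoff against L: 2p + 5(1−p) = −3p + 5; against R: 10p + 4(1−p) = 6p + 4.
Setting these equal: −3p + 5 = 6p + 4 ⇒ −9p = -1 ⇒ p = 1/9, and the value is (-3)·(1/9) + 5 = 14/3.
For Player II: with q = P(L), equating Top's and Bottom's payoffs gives −8q + 10 = q + 4 ⇒ q = 2/3.

14/3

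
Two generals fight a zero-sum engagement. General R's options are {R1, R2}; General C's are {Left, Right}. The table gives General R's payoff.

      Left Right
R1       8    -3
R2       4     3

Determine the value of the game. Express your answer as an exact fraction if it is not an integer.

3

Row minima: R1 → -3, R2 → 3; maximin = 3.
Column maxima: Left → 8, Right → 3; minimax = 3.
Since maximin = minimax = 3, there is a saddle point and the value is 3.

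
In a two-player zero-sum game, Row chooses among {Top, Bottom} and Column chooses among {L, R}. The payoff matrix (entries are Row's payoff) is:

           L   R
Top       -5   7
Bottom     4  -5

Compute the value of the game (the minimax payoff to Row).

1/7

Row minima: Top → -5, Bottom → -5; maximin = -5.
Column maxima: L → 4, R → 7; minimax = 4.
-5 ≠ 4, so there is no saddle point; optimal play is mixed.
Let Row play Top with probability p. Expected payoff against L: (-5)p + 4(1−p) = −9p + 4; against R: 7p + (-5)(1−p) = 12p − 5.
Setting these equal: −9p + 4 = 12p − 5 ⇒ −21p = -9 ⇒ p = 3/7, and the value is (-9)·(3/7) + 4 = 1/7.
For Column: with q = P(L), equating Top's and Bottom's payoffs gives −12q + 7 = 9q − 5 ⇒ q = 4/7.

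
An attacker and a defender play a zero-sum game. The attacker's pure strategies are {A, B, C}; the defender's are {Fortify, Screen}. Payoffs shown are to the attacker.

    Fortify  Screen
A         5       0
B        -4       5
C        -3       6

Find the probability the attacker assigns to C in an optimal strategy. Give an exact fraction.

Row minima: A → 0, B → -4, C → -3; maximin = 0.
Column maxima: Fortify → 5, Screen → 6; minimax = 5.
0 ≠ 5, so there is no saddle point; optimal play is mixed.
B is strictly dominated by C, so the attacker never plays it.
On the remaining 2×2 (A, C vs Fortify, Screen):
Let the attacker play A with probability p. Expected payoff against Fortify: 5p + (-3)(1−p) = 8p − 3; against Screen: 0p + 6(1−p) = −6p + 6.
Setting these equal: 8p − 3 = −6p + 6 ⇒ 14p = 9 ⇒ p = 9/14, and the value is (8)·(9/14) − 3 = 15/7.
For the defender: with q = P(Fortify), equating A's and C's payoffs gives 5q = −9q + 6 ⇒ q = 3/7.

5/14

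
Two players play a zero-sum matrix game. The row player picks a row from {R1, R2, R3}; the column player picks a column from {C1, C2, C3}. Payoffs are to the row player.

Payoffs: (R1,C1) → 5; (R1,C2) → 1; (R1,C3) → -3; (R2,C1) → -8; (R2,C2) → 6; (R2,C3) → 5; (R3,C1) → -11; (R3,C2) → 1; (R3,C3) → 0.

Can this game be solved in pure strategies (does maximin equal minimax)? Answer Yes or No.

No

Row minima: R1 → -3, R2 → -8, R3 → -11; maximin = -3.
Column maxima: C1 → 5, C2 → 6, C3 → 5; minimax = 5.
-3 ≠ 5, so no pure-strategy equilibrium exists.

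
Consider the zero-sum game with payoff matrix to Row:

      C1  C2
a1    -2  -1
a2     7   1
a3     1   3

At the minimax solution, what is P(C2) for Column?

3/4

Row minima: a1 → -2, a2 → 1, a3 → 1; maximin = 1.
Column maxima: C1 → 7, C2 → 3; minimax = 3.
1 ≠ 3, so there is no saddle point; optimal play is mixed.
a1 is strictly dominated by a2, so Row never plays it.
On the remaining 2×2 (a2, a3 vs C1, C2):
Let Row play a2 with probability p. Expected payoff against C1: 7p + 1(1−p) = 6p + 1; against C2: 1p + 3(1−p) = −2p + 3.
Setting these equal: 6p + 1 = −2p + 3 ⇒ 8p = 2 ⇒ p = 1/4, and the value is (6)·(1/4) + 1 = 5/2.
For Column: with q = P(C1), equating a2's and a3's payoffs gives 6q + 1 = −2q + 3 ⇒ q = 1/4.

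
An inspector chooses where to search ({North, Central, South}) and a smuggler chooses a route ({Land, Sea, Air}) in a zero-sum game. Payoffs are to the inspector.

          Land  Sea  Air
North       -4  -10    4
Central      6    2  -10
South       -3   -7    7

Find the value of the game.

Row minima: North → -10, Central → -10, South → -7; maximin = -7.
Column maxima: Land → 6, Sea → 2, Air → 7; minimax = 2.
-7 ≠ 2, so there is no saddle point; optimal play is mixed.
North is strictly dominated by South, so the inspector never plays it.
Land is strictly dominated by Sea (it gives the inspector strictly more in every row), so the smuggler never plays it.
On the remaining 2×2 (Central, South vs Sea, Air):
Let the inspector play Central with probability p. Expected payoff against Sea: 2p + (-7)(1−p) = 9p − 7; against Air: (-10)p + 7(1−p) = −17p + 7.
Setting these equal: 9p − 7 = −17p + 7 ⇒ 26p = 14 ⇒ p = 7/13, and the value is (9)·(7/13) − 7 = -28/13.
For the smuggler: with q = P(Sea), equating Central's and South's payoffs gives 12q − 10 = −14q + 7 ⇒ q = 17/26.

-28/13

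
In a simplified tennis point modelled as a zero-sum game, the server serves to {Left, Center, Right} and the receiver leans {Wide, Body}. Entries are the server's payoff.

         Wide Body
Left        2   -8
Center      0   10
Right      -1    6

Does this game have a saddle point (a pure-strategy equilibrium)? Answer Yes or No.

Row minima: Left → -8, Center → 0, Right → -1; maximin = 0.
Column maxima: Wide → 2, Body → 10; minimax = 2.
0 ≠ 2, so no pure-strategy equilibrium exists.

No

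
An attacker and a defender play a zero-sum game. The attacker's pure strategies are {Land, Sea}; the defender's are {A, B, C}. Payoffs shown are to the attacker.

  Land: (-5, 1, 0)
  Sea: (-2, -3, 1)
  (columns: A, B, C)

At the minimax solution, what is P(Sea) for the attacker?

6/7

Row minima: Land → -5, Sea → -3; maximin = -3.
Column maxima: A → -2, B → 1, C → 1; minimax = -2.
-3 ≠ -2, so there is no saddle point; optimal play is mixed.
C is strictly dominated by A (it gives the attacker strictly more in every row), so the defender never plays it.
On the remaining 2×2 (Land, Sea vs A, B):
Let the attacker play Land with probability p. Expected payoff against A: (-5)p + (-2)(1−p) = −3p − 2; against B: 1p + (-3)(1−p) = 4p − 3.
Setting these equal: −3p − 2 = 4p − 3 ⇒ −7p = -1 ⇒ p = 1/7, and the value is (-3)·(1/7) − 2 = -17/7.
For the defender: with q = P(A), equating Land's and Sea's payoffs gives −6q + 1 = q − 3 ⇒ q = 4/7.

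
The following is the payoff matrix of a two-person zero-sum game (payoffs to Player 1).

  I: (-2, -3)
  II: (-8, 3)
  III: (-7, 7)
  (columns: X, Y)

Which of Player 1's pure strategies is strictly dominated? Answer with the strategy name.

III gives a strictly higher payoff than II against every column: -7 > -8, 7 > 3.
So II is strictly dominated and Player 1 never plays it.

II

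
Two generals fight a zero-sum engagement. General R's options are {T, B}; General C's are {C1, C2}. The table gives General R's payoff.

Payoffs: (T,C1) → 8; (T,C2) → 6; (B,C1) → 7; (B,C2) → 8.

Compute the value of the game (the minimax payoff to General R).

Row minima: T → 6, B → 7; maximin = 7.
Column maxima: C1 → 8, C2 → 8; minimax = 8.
7 ≠ 8, so there is no saddle point; optimal play is mixed.
Let General R play T with probability p. Expected payoff against C1: 8p + 7(1−p) = p + 7; against C2: 6p + 8(1−p) = −2p + 8.
Setting these equal: p + 7 = −2p + 8 ⇒ 3p = 1 ⇒ p = 1/3, and the value is (1)·(1/3) + 7 = 22/3.
For General C: with q = P(C1), equating T's and B's payoffs gives 2q + 6 = −q + 8 ⇒ q = 2/3.

22/3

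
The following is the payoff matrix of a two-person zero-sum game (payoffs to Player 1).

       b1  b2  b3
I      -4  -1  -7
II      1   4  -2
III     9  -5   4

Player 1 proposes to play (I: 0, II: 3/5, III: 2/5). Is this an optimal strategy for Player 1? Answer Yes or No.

Against b1 this mix gives (3/5)·1 + (2/5)·9 = 21/5.
Against b2 this mix gives (3/5)·4 + (2/5)·(-5) = 2/5.
Against b3 this mix gives (3/5)·(-2) + (2/5)·4 = 2/5.
All of Player 2's active replies (b2, b3) yield 2/5, and no column does worse for Player 1. The mix makes Player 2 indifferent and guarantees 2/5, so it is optimal.

Yes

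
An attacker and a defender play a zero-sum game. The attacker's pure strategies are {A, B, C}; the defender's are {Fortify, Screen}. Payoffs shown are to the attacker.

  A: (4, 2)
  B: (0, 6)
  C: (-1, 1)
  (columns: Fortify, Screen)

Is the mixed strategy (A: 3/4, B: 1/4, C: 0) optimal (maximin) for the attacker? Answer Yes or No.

Against Fortify this mix gives (3/4)·4 + (1/4)·0 = 3.
Against Screen this mix gives (3/4)·2 + (1/4)·6 = 3.
All of the defender's active replies (Fortify, Screen) yield 3, and no column does worse for the attacker. The mix makes the defender indifferent and guarantees 3, so it is optimal.

Yes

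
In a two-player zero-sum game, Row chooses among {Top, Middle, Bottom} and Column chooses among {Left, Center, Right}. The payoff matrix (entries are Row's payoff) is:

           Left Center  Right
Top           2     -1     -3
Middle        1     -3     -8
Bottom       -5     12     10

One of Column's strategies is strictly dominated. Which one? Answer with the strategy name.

Right holds Row's payoff strictly below Center in every row: -3 < -1, -8 < -3, 10 < 12.
So Center is strictly dominated for Column.

Center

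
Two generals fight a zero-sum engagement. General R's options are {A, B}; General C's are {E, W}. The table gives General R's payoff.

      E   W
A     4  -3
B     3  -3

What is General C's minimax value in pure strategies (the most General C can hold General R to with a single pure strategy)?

Column maxima: E → 4, W → -3.
The smallest of these is -3.

-3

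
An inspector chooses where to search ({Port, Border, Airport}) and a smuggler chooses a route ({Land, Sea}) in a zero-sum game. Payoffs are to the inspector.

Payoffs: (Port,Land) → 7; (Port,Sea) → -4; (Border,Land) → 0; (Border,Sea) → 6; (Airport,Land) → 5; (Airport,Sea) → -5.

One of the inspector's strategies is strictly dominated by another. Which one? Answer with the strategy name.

Port gives a strictly higher payoff than Airport against every column: 7 > 5, -4 > -5.
So Airport is strictly dominated and the inspector never plays it.

Airport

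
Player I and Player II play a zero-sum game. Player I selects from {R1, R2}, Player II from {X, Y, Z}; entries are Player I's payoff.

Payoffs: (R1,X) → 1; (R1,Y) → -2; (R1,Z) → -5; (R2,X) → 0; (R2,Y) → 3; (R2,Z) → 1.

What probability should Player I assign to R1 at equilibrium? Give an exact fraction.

1/7

Row minima: R1 → -5, R2 → 0; maximin = 0.
Column maxima: X → 1, Y → 3, Z → 1; minimax = 1.
0 ≠ 1, so there is no saddle point; optimal play is mixed.
Y is strictly dominated by Z (it gives Player I strictly more in every row), so Player II never plays it.
On the remaining 2×2 (R1, R2 vs X, Z):
Let Player I play R1 with probability p. Expected payoff against X: 1p + 0(1−p) = p; against Z: (-5)p + 1(1−p) = −6p + 1.
Setting these equal: p = −6p + 1 ⇒ 7p = 1 ⇒ p = 1/7, and the value is (1)·(1/7) = 1/7.
For Player II: with q = P(X), equating R1's and R2's payoffs gives 6q − 5 = −q + 1 ⇒ q = 6/7.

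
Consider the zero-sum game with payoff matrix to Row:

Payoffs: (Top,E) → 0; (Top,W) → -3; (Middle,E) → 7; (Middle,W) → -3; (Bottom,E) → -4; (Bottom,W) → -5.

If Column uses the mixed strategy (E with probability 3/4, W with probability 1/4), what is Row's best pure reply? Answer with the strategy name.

Middle

Expected payoff of Top: (3/4)·0 + (1/4)·(-3) = -3/4.
Expected payoff of Middle: (3/4)·7 + (1/4)·(-3) = 9/2.
Expected payoff of Bottom: (3/4)·(-4) + (1/4)·(-5) = -17/4.
The largest is 9/2, so Row's best response is Middle.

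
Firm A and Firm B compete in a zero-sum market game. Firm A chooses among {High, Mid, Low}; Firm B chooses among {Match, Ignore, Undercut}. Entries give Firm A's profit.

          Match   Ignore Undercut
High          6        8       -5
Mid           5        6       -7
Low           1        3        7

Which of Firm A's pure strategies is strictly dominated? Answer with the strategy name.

Mid

High gives a strictly higher payoff than Mid against every column: 6 > 5, 8 > 6, -5 > -7.
So Mid is strictly dominated and Firm A never plays it.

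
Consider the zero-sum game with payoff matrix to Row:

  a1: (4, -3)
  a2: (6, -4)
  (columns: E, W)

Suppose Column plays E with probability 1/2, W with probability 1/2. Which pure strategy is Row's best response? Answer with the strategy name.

Expected payoff of a1: (1/2)·4 + (1/2)·(-3) = 1/2.
Expected payoff of a2: (1/2)·6 + (1/2)·(-4) = 1.
The largest is 1, so Row's best response is a2.

a2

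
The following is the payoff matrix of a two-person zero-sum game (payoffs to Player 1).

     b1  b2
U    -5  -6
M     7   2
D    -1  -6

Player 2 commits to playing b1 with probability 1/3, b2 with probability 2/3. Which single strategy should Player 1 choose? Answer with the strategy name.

Expected payoff of U: (1/3)·(-5) + (2/3)·(-6) = -17/3.
Expected payoff of M: (1/3)·7 + (2/3)·2 = 11/3.
Expected payoff of D: (1/3)·(-1) + (2/3)·(-6) = -13/3.
The largest is 11/3, so Player 1's best response is M.

M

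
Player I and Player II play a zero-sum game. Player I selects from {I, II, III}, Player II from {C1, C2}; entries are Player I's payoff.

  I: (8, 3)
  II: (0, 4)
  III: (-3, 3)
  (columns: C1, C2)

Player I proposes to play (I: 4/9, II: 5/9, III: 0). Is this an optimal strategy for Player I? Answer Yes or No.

Yes

Against C1 this mix gives (4/9)·8 + (5/9)·0 = 32/9.
Against C2 this mix gives (4/9)·3 + (5/9)·4 = 32/9.
All of Player II's active replies (C1, C2) yield 32/9, and no column does worse for Player I. The mix makes Player II indifferent and guarantees 32/9, so it is optimal.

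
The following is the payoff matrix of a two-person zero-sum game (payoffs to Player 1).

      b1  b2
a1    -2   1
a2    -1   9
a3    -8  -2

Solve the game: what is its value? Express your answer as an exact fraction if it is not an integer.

-1

Row minima: a1 → -2, a2 → -1, a3 → -8; maximin = -1.
Column maxima: b1 → -1, b2 → 9; minimax = -1.
Since maximin = minimax = -1, there is a saddle point and the value is -1.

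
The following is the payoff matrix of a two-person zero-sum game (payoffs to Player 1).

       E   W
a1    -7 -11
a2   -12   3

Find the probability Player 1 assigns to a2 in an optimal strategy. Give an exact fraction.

4/19

Row minima: a1 → -11, a2 → -12; maximin = -11.
Column maxima: E → -7, W → 3; minimax = -7.
-11 ≠ -7, so there is no saddle point; optimal play is mixed.
Let Player 1 play a1 with probability p. Expected payoff against E: (-7)p + (-12)(1−p) = 5p − 12; against W: (-11)p + 3(1−p) = −14p + 3.
Setting these equal: 5p − 12 = −14p + 3 ⇒ 19p = 15 ⇒ p = 15/19, and the value is (5)·(15/19) − 12 = -153/19.
For Player 2: with q = P(E), equating a1's and a2's payoffs gives 4q − 11 = −15q + 3 ⇒ q = 14/19.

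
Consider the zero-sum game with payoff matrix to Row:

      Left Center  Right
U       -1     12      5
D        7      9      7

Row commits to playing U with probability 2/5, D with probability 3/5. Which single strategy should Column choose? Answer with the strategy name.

Left

If Column plays Left, Row's expected payoff is (2/5)·(-1) + (3/5)·7 = 19/5.
If Column plays Center, Row's expected payoff is (2/5)·12 + (3/5)·9 = 51/5.
If Column plays Right, Row's expected payoff is (2/5)·5 + (3/5)·7 = 31/5.
Column minimizes Row's payoff; the smallest is 19/5, so the best response is Left.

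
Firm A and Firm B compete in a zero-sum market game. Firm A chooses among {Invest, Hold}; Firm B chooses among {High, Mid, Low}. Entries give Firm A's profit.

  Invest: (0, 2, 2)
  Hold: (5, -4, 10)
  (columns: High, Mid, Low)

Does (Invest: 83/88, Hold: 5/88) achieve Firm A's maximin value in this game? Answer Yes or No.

Against High this mix gives (83/88)·0 + (5/88)·5 = 25/88.
Against Mid this mix gives (83/88)·2 + (5/88)·(-4) = 73/44.
Against Low this mix gives (83/88)·2 + (5/88)·10 = 27/11.
Firm B will play High, holding Firm A to 25/88. Shifting weight toward the row that does better against High would raise this floor (the equalizing mix achieves 10/11 against both High and Mid), so the proposed strategy is not optimal.

No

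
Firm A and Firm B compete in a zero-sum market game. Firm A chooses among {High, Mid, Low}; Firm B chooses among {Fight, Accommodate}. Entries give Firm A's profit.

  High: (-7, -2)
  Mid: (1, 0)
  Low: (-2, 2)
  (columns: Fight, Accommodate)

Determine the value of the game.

Row minima: High → -7, Mid → 0, Low → -2; maximin = 0.
Column maxima: Fight → 1, Accommodate → 2; minimax = 1.
0 ≠ 1, so there is no saddle point; optimal play is mixed.
High is strictly dominated by Mid, so Firm A never plays it.
On the remaining 2×2 (Mid, Low vs Fight, Accommodate):
Let Firm A play Mid with probability p. Expected payoff against Fight: 1p + (-2)(1−p) = 3p − 2; against Accommodate: 0p + 2(1−p) = −2p + 2.
Setting these equal: 3p − 2 = −2p + 2 ⇒ 5p = 4 ⇒ p = 4/5, and the value is (3)·(4/5) − 2 = 2/5.
For Firm B: with q = P(Fight), equating Mid's and Low's payoffs gives q = −4q + 2 ⇒ q = 2/5.

2/5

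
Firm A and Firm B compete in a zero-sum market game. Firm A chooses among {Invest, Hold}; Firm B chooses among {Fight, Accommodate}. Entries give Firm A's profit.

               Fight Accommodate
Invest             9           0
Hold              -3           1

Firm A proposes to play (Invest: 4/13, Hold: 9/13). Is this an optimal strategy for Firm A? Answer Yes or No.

Against Fight this mix gives (4/13)·9 + (9/13)·(-3) = 9/13.
Against Accommodate this mix gives (4/13)·0 + (9/13)·1 = 9/13.
All of Firm B's active replies (Fight, Accommodate) yield 9/13, and no column does worse for Firm A. The mix makes Firm B indifferent and guarantees 9/13, so it is optimal.

Yes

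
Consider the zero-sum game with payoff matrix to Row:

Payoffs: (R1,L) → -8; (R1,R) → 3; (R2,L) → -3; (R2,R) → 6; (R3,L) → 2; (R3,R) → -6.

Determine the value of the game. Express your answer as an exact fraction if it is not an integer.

Row minima: R1 → -8, R2 → -3, R3 → -6; maximin = -3.
Column maxima: L → 2, R → 6; minimax = 2.
-3 ≠ 2, so there is no saddle point; optimal play is mixed.
R1 is strictly dominated by R2, so Row never plays it.
On the remaining 2×2 (R2, R3 vs L, R):
Let Row play R2 with probability p. Expected payoff against L: (-3)p + 2(1−p) = −5p + 2; against R: 6p + (-6)(1−p) = 12p − 6.
Setting these equal: −5p + 2 = 12p − 6 ⇒ −17p = -8 ⇒ p = 8/17, and the value is (-5)·(8/17) + 2 = -6/17.
For Column: with q = P(L), equating R2's and R3's payoffs gives −9q + 6 = 8q − 6 ⇒ q = 12/17.

-6/17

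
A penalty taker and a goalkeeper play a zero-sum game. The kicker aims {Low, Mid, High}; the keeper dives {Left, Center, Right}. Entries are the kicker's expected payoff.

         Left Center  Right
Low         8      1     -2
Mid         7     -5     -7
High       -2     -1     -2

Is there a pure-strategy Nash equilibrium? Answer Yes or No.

Yes

Row minima: Low → -2, Mid → -7, High → -2; maximin = -2.
Column maxima: Left → 8, Center → 1, Right → -2; minimax = -2.
maximin = minimax = -2, so a saddle point exists.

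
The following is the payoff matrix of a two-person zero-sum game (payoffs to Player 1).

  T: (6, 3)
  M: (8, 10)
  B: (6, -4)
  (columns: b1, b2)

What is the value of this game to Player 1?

Row minima: T → 3, M → 8, B → -4; maximin = 8.
Column maxima: b1 → 8, b2 → 10; minimax = 8.
Since maximin = minimax = 8, there is a saddle point and the value is 8.

8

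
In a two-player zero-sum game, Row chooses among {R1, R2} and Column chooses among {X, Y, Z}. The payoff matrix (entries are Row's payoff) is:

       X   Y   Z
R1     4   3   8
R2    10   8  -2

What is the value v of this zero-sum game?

14/3

Row minima: R1 → 3, R2 → -2; maximin = 3.
Column maxima: X → 10, Y → 8, Z → 8; minimax = 8.
3 ≠ 8, so there is no saddle point; optimal play is mixed.
X is strictly dominated by Y (it gives Row strictly more in every row), so Column never plays it.
On the remaining 2×2 (R1, R2 vs Y, Z):
Let Row play R1 with probability p. Expected payoff against Y: 3p + 8(1−p) = −5p + 8; against Z: 8p + (-2)(1−p) = 10p − 2.
Setting these equal: −5p + 8 = 10p − 2 ⇒ −15p = -10 ⇒ p = 2/3, and the value is (-5)·(2/3) + 8 = 14/3.
For Column: with q = P(Y), equating R1's and R2's payoffs gives −5q + 8 = 10q − 2 ⇒ q = 2/3.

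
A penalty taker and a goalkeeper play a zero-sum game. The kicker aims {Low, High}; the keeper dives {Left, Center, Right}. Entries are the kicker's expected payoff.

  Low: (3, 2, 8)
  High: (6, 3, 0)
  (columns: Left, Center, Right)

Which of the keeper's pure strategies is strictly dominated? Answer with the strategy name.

Left

Center holds the kicker's payoff strictly below Left in every row: 2 < 3, 3 < 6.
So Left is strictly dominated for the keeper.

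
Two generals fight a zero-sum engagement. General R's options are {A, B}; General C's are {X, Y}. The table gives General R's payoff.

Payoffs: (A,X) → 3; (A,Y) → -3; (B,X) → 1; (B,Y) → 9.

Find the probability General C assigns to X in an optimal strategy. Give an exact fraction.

6/7

Row minima: A → -3, B → 1; maximin = 1.
Column maxima: X → 3, Y → 9; minimax = 3.
1 ≠ 3, so there is no saddle point; optimal play is mixed.
Let General R play A with probability p. Expected payoff against X: 3p + 1(1−p) = 2p + 1; against Y: (-3)p + 9(1−p) = −12p + 9.
Setting these equal: 2p + 1 = −12p + 9 ⇒ 14p = 8 ⇒ p = 4/7, and the value is (2)·(4/7) + 1 = 15/7.
For General C: with q = P(X), equating A's and B's payoffs gives 6q − 3 = −8q + 9 ⇒ q = 6/7.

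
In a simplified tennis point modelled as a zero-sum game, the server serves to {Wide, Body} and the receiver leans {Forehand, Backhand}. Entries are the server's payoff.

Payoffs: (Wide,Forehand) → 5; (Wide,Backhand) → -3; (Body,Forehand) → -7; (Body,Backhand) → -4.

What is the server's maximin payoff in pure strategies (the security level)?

Row minima: Wide → -3, Body → -7.
The best of these is -3.

-3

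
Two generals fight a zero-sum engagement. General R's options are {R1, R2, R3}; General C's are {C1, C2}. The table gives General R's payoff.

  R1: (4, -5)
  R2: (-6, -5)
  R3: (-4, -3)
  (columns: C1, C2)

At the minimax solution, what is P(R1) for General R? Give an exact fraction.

1/10

Row minima: R1 → -5, R2 → -6, R3 → -4; maximin = -4.
Column maxima: C1 → 4, C2 → -3; minimax = -3.
-4 ≠ -3, so there is no saddle point; optimal play is mixed.
R2 is strictly dominated by R3, so General R never plays it.
On the remaining 2×2 (R1, R3 vs C1, C2):
Let General R play R1 with probability p. Expected payoff against C1: 4p + (-4)(1−p) = 8p − 4; against C2: (-5)p + (-3)(1−p) = −2p − 3.
Setting these equal: 8p − 4 = −2p − 3 ⇒ 10p = 1 ⇒ p = 1/10, and the value is (8)·(1/10) − 4 = -16/5.
For General C: with q = P(C1), equating R1's and R3's payoffs gives 9q − 5 = −q − 3 ⇒ q = 1/5.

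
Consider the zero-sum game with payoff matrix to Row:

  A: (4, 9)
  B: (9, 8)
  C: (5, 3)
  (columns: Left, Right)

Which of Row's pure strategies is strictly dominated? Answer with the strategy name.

B gives a strictly higher payoff than C against every column: 9 > 5, 8 > 3.
So C is strictly dominated and Row never plays it.

C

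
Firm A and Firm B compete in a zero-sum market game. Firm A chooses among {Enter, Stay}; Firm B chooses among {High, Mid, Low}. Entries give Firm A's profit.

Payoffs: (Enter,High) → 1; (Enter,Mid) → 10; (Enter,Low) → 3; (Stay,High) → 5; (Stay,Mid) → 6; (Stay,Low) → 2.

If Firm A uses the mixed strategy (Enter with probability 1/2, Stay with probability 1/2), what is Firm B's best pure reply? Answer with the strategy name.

If Firm B plays High, Firm A's expected payoff is (1/2)·1 + (1/2)·5 = 3.
If Firm B plays Mid, Firm A's expected payoff is (1/2)·10 + (1/2)·6 = 8.
If Firm B plays Low, Firm A's expected payoff is (1/2)·3 + (1/2)·2 = 5/2.
Firm B minimizes Firm A's payoff; the smallest is 5/2, so the best response is Low.

Low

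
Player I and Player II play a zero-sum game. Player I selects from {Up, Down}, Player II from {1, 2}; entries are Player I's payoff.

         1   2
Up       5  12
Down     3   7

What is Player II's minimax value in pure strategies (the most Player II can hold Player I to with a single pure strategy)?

5

Column maxima: 1 → 5, 2 → 12.
The smallest of these is 5.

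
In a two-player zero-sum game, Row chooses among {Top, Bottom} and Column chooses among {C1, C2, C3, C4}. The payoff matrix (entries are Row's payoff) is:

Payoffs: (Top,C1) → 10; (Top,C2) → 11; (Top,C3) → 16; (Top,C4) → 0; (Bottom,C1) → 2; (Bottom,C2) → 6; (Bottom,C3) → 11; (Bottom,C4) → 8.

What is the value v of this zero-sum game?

5

Row minima: Top → 0, Bottom → 2; maximin = 2.
Column maxima: C1 → 10, C2 → 11, C3 → 16, C4 → 8; minimax = 8.
2 ≠ 8, so there is no saddle point; optimal play is mixed.
C2 is strictly dominated by C1 (it gives Row strictly more in every row), so Column never plays it.
C3 is strictly dominated by C1 (it gives Row strictly more in every row), so Column never plays it.
On the remaining 2×2 (Top, Bottom vs C1, C4):
Let Row play Top with probability p. Expected payoff against C1: 10p + 2(1−p) = 8p + 2; against C4: 0p + 8(1−p) = −8p + 8.
Setting these equal: 8p + 2 = −8p + 8 ⇒ 16p = 6 ⇒ p = 3/8, and the value is (8)·(3/8) + 2 = 5.
For Column: with q = P(C1), equating Top's and Bottom's payoffs gives 10q = −6q + 8 ⇒ q = 1/2.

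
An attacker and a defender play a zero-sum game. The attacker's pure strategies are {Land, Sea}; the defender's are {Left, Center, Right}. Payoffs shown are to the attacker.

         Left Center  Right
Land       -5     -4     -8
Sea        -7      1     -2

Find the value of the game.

Row minima: Land → -8, Sea → -7; maximin = -7.
Column maxima: Left → -5, Center → 1, Right → -2; minimax = -5.
-7 ≠ -5, so there is no saddle point; optimal play is mixed.
Center is strictly dominated by Left (it gives the attacker strictly more in every row), so the defender never plays it.
On the remaining 2×2 (Land, Sea vs Left, Right):
Let the attacker play Land with probability p. Expected payoff against Left: (-5)p + (-7)(1−p) = 2p − 7; against Right: (-8)p + (-2)(1−p) = −6p − 2.
Setting these equal: 2p − 7 = −6p − 2 ⇒ 8p = 5 ⇒ p = 5/8, and the value is (2)·(5/8) − 7 = -23/4.
For the defender: with q = P(Left), equating Land's and Sea's payoffs gives 3q − 8 = −5q − 2 ⇒ q = 3/4.

-23/4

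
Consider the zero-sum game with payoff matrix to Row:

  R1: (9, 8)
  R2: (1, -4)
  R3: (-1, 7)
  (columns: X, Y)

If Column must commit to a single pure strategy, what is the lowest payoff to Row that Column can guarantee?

Column maxima: X → 9, Y → 8.
The smallest of these is 8.

8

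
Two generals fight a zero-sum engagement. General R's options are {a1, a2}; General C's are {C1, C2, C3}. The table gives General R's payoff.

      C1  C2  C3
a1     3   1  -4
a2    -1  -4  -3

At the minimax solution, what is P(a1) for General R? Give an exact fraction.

Row minima: a1 → -4, a2 → -4; maximin = -4.
Column maxima: C1 → 3, C2 → 1, C3 → -3; minimax = -3.
-4 ≠ -3, so there is no saddle point; optimal play is mixed.
C1 is strictly dominated by C2 (it gives General R strictly more in every row), so General C never plays it.
On the remaining 2×2 (a1, a2 vs C2, C3):
Let General R play a1 with probability p. Expected payoff against C2: 1p + (-4)(1−p) = 5p − 4; against C3: (-4)p + (-3)(1−p) = −p − 3.
Setting these equal: 5p − 4 = −p − 3 ⇒ 6p = 1 ⇒ p = 1/6, and the value is (5)·(1/6) − 4 = -19/6.
For General C: with q = P(C2), equating a1's and a2's payoffs gives 5q − 4 = −q − 3 ⇒ q = 1/6.

1/6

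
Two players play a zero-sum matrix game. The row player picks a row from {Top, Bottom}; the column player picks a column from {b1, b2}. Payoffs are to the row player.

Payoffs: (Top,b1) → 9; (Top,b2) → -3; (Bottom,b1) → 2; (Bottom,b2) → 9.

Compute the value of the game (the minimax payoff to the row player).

Row minima: Top → -3, Bottom → 2; maximin = 2.
Column maxima: b1 → 9, b2 → 9; minimax = 9.
2 ≠ 9, so there is no saddle point; optimal play is mixed.
Let the row player play Top with probability p. Expected payoff against b1: 9p + 2(1−p) = 7p + 2; against b2: (-3)p + 9(1−p) = −12p + 9.
Setting these equal: 7p + 2 = −12p + 9 ⇒ 19p = 7 ⇒ p = 7/19, and the value is (7)·(7/19) + 2 = 87/19.
For the column player: with q = P(b1), equating Top's and Bottom's payoffs gives 12q − 3 = −7q + 9 ⇒ q = 12/19.

87/19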